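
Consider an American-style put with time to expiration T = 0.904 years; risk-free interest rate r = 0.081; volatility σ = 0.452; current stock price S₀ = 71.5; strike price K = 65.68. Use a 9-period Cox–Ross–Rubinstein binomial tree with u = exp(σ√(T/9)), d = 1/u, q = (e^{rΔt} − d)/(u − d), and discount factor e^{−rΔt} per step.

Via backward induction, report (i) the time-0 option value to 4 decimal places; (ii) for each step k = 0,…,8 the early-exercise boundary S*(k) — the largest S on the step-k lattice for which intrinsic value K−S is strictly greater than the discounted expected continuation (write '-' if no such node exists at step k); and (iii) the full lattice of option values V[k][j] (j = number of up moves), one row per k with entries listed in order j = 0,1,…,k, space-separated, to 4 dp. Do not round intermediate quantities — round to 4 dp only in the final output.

price = 7.3045
boundary = - - - - 40.3136 46.5227 40.3136 46.5227 53.6882
tree:
7.3045
10.4296 4.2074
14.4870 6.4244 1.9941
19.5045 9.5602 3.3018 0.6805
25.3664 13.7915 5.3613 1.2357 0.1201
30.7468 19.1573 8.4946 2.2236 0.2387 0.0000
35.4092 25.3664 13.0367 3.9581 0.4744 0.0000 0.0000
39.4493 30.7468 19.1573 6.9500 0.9427 0.0000 0.0000 0.0000
42.9501 35.4092 25.3664 11.9918 1.8734 0.0000 0.0000 0.0000 0.0000
45.9838 39.4493 30.7468 19.1573 3.7227 0.0000 0.0000 0.0000 0.0000 0.0000

Δt=0.10044, u=1.15402, d=0.86654, q=0.49266, disc=e^(-rΔt)=0.99190
k=9 terminal: V=max(K-S,0) → 45.9838 39.4493 30.7468 19.1573 3.7227 0.0000 0.0000 0.0000 0.0000 0.0000
k=8: j=0 S=22.7299 intr=42.9501 cont=42.4179 V=42.9501[EX]; j=1 S=30.2708 intr=35.4092 cont=34.8770 V=35.4092[EX]; j=2 S=40.3136 intr=25.3664 cont=24.8342 V=25.3664[EX]; j=3 S=53.6882 intr=11.9918 cont=11.4596 V=11.9918[EX]; j=4 S=71.5000 intr=0.0000 cont=1.8734 V=1.8734[hold]; j=5 S=95.2211 intr=0.0000 cont=0.0000 V=0.0000[hold]; j=6 S=126.8121 intr=0.0000 cont=0.0000 V=0.0000[hold]; j=7 S=168.8838 intr=0.0000 cont=0.0000 V=0.0000[hold]; j=8 S=224.9134 intr=0.0000 cont=0.0000 V=0.0000[hold]  S*(8)=53.6882
k=7: j=0 S=26.2307 intr=39.4493 cont=38.9171 V=39.4493[EX]; j=1 S=34.9332 intr=30.7468 cont=30.2146 V=30.7468[EX]; j=2 S=46.5227 intr=19.1573 cont=18.6251 V=19.1573[EX]; j=3 S=61.9573 intr=3.7227 cont=6.9500 V=6.9500[hold]; j=4 S=82.5125 intr=0.0000 cont=0.9427 V=0.9427[hold]; j=5 S=109.8872 intr=0.0000 cont=0.0000 V=0.0000[hold]; j=6 S=146.3438 intr=0.0000 cont=0.0000 V=0.0000[hold]; j=7 S=194.8954 intr=0.0000 cont=0.0000 V=0.0000[hold]  S*(7)=46.5227
k=6: j=0 S=30.2708 intr=35.4092 cont=34.8770 V=35.4092[EX]; j=1 S=40.3136 intr=25.3664 cont=24.8342 V=25.3664[EX]; j=2 S=53.6882 intr=11.9918 cont=13.0367 V=13.0367[hold]; j=3 S=71.5000 intr=0.0000 cont=3.9581 V=3.9581[hold]; j=4 S=95.2211 intr=0.0000 cont=0.4744 V=0.4744[hold]; j=5 S=126.8121 intr=0.0000 cont=0.0000 V=0.0000[hold]; j=6 S=168.8838 intr=0.0000 cont=0.0000 V=0.0000[hold]  S*(6)=40.3136
k=5: j=0 S=34.9332 intr=30.7468 cont=30.2146 V=30.7468[EX]; j=1 S=46.5227 intr=19.1573 cont=19.1357 V=19.1573[EX]; j=2 S=61.9573 intr=3.7227 cont=8.4946 V=8.4946[hold]; j=3 S=82.5125 intr=0.0000 cont=2.2236 V=2.2236[hold]; j=4 S=109.8872 intr=0.0000 cont=0.2387 V=0.2387[hold]; j=5 S=146.3438 intr=0.0000 cont=0.0000 V=0.0000[hold]  S*(5)=46.5227
k=4: j=0 S=40.3136 intr=25.3664 cont=24.8342 V=25.3664[EX]; j=1 S=53.6882 intr=11.9918 cont=13.7915 V=13.7915[hold]; j=2 S=71.5000 intr=0.0000 cont=5.3613 V=5.3613[hold]; j=3 S=95.2211 intr=0.0000 cont=1.2357 V=1.2357[hold]; j=4 S=126.8121 intr=0.0000 cont=0.1201 V=0.1201[hold]  S*(4)=40.3136
k=3: j=0 S=46.5227 intr=19.1573 cont=19.5045 V=19.5045[hold]; j=1 S=61.9573 intr=3.7227 cont=9.5602 V=9.5602[hold]; j=2 S=82.5125 intr=0.0000 cont=3.3018 V=3.3018[hold]; j=3 S=109.8872 intr=0.0000 cont=0.6805 V=0.6805[hold]  S*(3)=-
k=2: j=0 S=53.6882 intr=11.9918 cont=14.4870 V=14.4870[hold]; j=1 S=71.5000 intr=0.0000 cont=6.4244 V=6.4244[hold]; j=2 S=95.2211 intr=0.0000 cont=1.9941 V=1.9941[hold]  S*(2)=-
k=1: j=0 S=61.9573 intr=3.7227 cont=10.4296 V=10.4296[hold]; j=1 S=82.5125 intr=0.0000 cont=4.2074 V=4.2074[hold]  S*(1)=-
k=0: j=0 S=71.5000 intr=0.0000 cont=7.3045 V=7.3045[hold]  S*(0)=-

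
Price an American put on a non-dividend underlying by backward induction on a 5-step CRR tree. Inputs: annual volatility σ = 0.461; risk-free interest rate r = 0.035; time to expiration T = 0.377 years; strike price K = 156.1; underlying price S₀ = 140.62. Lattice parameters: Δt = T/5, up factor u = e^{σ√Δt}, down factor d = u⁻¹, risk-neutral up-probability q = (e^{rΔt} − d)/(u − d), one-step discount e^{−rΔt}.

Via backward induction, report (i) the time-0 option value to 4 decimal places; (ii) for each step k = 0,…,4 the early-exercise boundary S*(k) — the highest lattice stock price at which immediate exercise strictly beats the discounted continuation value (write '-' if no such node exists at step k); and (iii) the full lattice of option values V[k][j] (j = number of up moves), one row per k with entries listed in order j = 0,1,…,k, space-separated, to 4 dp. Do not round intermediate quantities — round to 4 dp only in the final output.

price = 24.1350
boundary = - - 109.1681 96.1878 109.1681
tree:
24.1350
34.4207 13.0718
46.9319 20.9918 4.5229
59.9122 32.3894 8.7009 0.0000
71.3491 46.9319 16.7382 0.0000 0.0000
81.4262 59.9122 32.2000 0.0000 0.0000 0.0000

Δt=0.07540  u=1.13495  d=0.88110  q=0.47881  discount=0.99736
step 5 (expiry): payoffs max(K−S,0) = 81.4262 59.9122 32.2000 0.0000 0.0000 0.0000
step 4: (k=4,j=0): S=84.7509, (K−S)⁺=71.3491, hold=70.9377 ⇒ V=71.3491 exercise | (k=4,j=1): S=109.1681, (K−S)⁺=46.9319, hold=46.5205 ⇒ V=46.9319 exercise | (k=4,j=2): S=140.6200, (K−S)⁺=15.4800, hold=16.7382 ⇒ V=16.7382 continue | (k=4,j=3): S=181.1334, (K−S)⁺=0.0000, hold=0.0000 ⇒ V=0.0000 continue | (k=4,j=4): S=233.3189, (K−S)⁺=0.0000, hold=0.0000 ⇒ V=0.0000 continue  boundary S*=109.1681
step 3: (k=3,j=0): S=96.1878, (K−S)⁺=59.9122, hold=59.5008 ⇒ V=59.9122 exercise | (k=3,j=1): S=123.9000, (K−S)⁺=32.2000, hold=32.3894 ⇒ V=32.3894 continue | (k=3,j=2): S=159.5963, (K−S)⁺=0.0000, hold=8.7009 ⇒ V=8.7009 continue | (k=3,j=3): S=205.5769, (K−S)⁺=0.0000, hold=0.0000 ⇒ V=0.0000 continue  boundary S*=96.1878
step 2: (k=2,j=0): S=109.1681, (K−S)⁺=46.9319, hold=46.6110 ⇒ V=46.9319 exercise | (k=2,j=1): S=140.6200, (K−S)⁺=15.4800, hold=20.9918 ⇒ V=20.9918 continue | (k=2,j=2): S=181.1334, (K−S)⁺=0.0000, hold=4.5229 ⇒ V=4.5229 continue  boundary S*=109.1681
step 1: (k=1,j=0): S=123.9000, (K−S)⁺=32.2000, hold=34.4207 ⇒ V=34.4207 continue | (k=1,j=1): S=159.5963, (K−S)⁺=0.0000, hold=13.0718 ⇒ V=13.0718 continue  boundary S*=-
step 0: (k=0,j=0): S=140.6200, (K−S)⁺=15.4800, hold=24.1350 ⇒ V=24.1350 continue  boundary S*=-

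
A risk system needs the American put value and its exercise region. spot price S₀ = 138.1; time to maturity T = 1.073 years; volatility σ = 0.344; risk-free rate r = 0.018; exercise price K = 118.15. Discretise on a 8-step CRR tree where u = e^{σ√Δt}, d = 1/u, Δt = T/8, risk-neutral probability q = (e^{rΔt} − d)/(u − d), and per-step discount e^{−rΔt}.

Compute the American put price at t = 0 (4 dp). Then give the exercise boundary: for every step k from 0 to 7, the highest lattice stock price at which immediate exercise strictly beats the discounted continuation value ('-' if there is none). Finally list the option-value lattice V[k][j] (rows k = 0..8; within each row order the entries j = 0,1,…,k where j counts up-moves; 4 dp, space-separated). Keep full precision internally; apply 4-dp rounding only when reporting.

price = 9.5120
boundary = - - - - - 73.5570 83.4330 94.6350
tree:
9.5120
13.7961 4.8838
19.4875 7.6533 1.8855
26.6852 11.7294 3.2427 0.4134
35.2329 17.4898 5.5010 0.7941 0.0000
44.5930 25.1940 9.1686 1.5253 0.0000 0.0000
53.2999 34.7170 14.9266 2.9298 0.0000 0.0000 0.0000
60.9763 44.5930 23.5150 5.6274 0.0000 0.0000 0.0000 0.0000
67.7440 53.2999 34.7170 10.8089 0.0000 0.0000 0.0000 0.0000 0.0000

Δt=0.13412  u=1.13426  d=0.88163  q=0.47811  discount=0.99759
step 8 (expiry): payoffs max(K−S,0) = 67.7440 53.2999 34.7170 10.8089 0.0000 0.0000 0.0000 0.0000 0.0000
step 7: (k=7,j=0): S=57.1737, (K−S)⁺=60.9763, hold=60.6914 ⇒ V=60.9763 exercise | (k=7,j=1): S=73.5570, (K−S)⁺=44.5930, hold=44.3081 ⇒ V=44.5930 exercise | (k=7,j=2): S=94.6350, (K−S)⁺=23.5150, hold=23.2301 ⇒ V=23.5150 exercise | (k=7,j=3): S=121.7530, (K−S)⁺=0.0000, hold=5.6274 ⇒ V=5.6274 continue | (k=7,j=4): S=156.6418, (K−S)⁺=0.0000, hold=0.0000 ⇒ V=0.0000 continue | (k=7,j=5): S=201.5280, (K−S)⁺=0.0000, hold=0.0000 ⇒ V=0.0000 continue | (k=7,j=6): S=259.2765, (K−S)⁺=0.0000, hold=0.0000 ⇒ V=0.0000 continue | (k=7,j=7): S=333.5730, (K−S)⁺=0.0000, hold=0.0000 ⇒ V=0.0000 continue  boundary S*=94.6350
step 6: (k=6,j=0): S=64.8501, (K−S)⁺=53.2999, hold=53.0151 ⇒ V=53.2999 exercise | (k=6,j=1): S=83.4330, (K−S)⁺=34.7170, hold=34.4321 ⇒ V=34.7170 exercise | (k=6,j=2): S=107.3411, (K−S)⁺=10.8089, hold=14.9266 ⇒ V=14.9266 continue | (k=6,j=3): S=138.1000, (K−S)⁺=0.0000, hold=2.9298 ⇒ V=2.9298 continue | (k=6,j=4): S=177.6730, (K−S)⁺=0.0000, hold=0.0000 ⇒ V=0.0000 continue | (k=6,j=5): S=228.5858, (K−S)⁺=0.0000, hold=0.0000 ⇒ V=0.0000 continue | (k=6,j=6): S=294.0878, (K−S)⁺=0.0000, hold=0.0000 ⇒ V=0.0000 continue  boundary S*=83.4330
step 5: (k=5,j=0): S=73.5570, (K−S)⁺=44.5930, hold=44.3081 ⇒ V=44.5930 exercise | (k=5,j=1): S=94.6350, (K−S)⁺=23.5150, hold=25.1940 ⇒ V=25.1940 continue | (k=5,j=2): S=121.7530, (K−S)⁺=0.0000, hold=9.1686 ⇒ V=9.1686 continue | (k=5,j=3): S=156.6418, (K−S)⁺=0.0000, hold=1.5253 ⇒ V=1.5253 continue | (k=5,j=4): S=201.5280, (K−S)⁺=0.0000, hold=0.0000 ⇒ V=0.0000 continue | (k=5,j=5): S=259.2765, (K−S)⁺=0.0000, hold=0.0000 ⇒ V=0.0000 continue  boundary S*=73.5570
step 4: (k=4,j=0): S=83.4330, (K−S)⁺=34.7170, hold=35.2329 ⇒ V=35.2329 continue | (k=4,j=1): S=107.3411, (K−S)⁺=10.8089, hold=17.4898 ⇒ V=17.4898 continue | (k=4,j=2): S=138.1000, (K−S)⁺=0.0000, hold=5.5010 ⇒ V=5.5010 continue | (k=4,j=3): S=177.6730, (K−S)⁺=0.0000, hold=0.7941 ⇒ V=0.7941 continue | (k=4,j=4): S=228.5858, (K−S)⁺=0.0000, hold=0.0000 ⇒ V=0.0000 continue  boundary S*=-
step 3: (k=3,j=0): S=94.6350, (K−S)⁺=23.5150, hold=26.6852 ⇒ V=26.6852 continue | (k=3,j=1): S=121.7530, (K−S)⁺=0.0000, hold=11.7294 ⇒ V=11.7294 continue | (k=3,j=2): S=156.6418, (K−S)⁺=0.0000, hold=3.2427 ⇒ V=3.2427 continue | (k=3,j=3): S=201.5280, (K−S)⁺=0.0000, hold=0.4134 ⇒ V=0.4134 continue  boundary S*=-
step 2: (k=2,j=0): S=107.3411, (K−S)⁺=10.8089, hold=19.4875 ⇒ V=19.4875 continue | (k=2,j=1): S=138.1000, (K−S)⁺=0.0000, hold=7.6533 ⇒ V=7.6533 continue | (k=2,j=2): S=177.6730, (K−S)⁺=0.0000, hold=1.8855 ⇒ V=1.8855 continue  boundary S*=-
step 1: (k=1,j=0): S=121.7530, (K−S)⁺=0.0000, hold=13.7961 ⇒ V=13.7961 continue | (k=1,j=1): S=156.6418, (K−S)⁺=0.0000, hold=4.8838 ⇒ V=4.8838 continue  boundary S*=-
step 0: (k=0,j=0): S=138.1000, (K−S)⁺=0.0000, hold=9.5120 ⇒ V=9.5120 continue  boundary S*=-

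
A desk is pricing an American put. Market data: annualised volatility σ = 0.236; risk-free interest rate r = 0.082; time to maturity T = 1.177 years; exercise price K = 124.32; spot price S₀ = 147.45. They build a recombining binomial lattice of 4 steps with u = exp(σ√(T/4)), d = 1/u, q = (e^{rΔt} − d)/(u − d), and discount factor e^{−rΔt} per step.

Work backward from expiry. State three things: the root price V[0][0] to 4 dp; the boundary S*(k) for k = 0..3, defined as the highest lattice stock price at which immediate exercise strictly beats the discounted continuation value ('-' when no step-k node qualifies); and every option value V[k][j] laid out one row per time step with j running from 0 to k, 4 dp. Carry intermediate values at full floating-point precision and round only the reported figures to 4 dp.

Δt=0.29425, u=1.13657, d=0.87984, q=0.56316, disc=e^(-rΔt)=0.97616
k=4 terminal: V=max(K-S,0) → 35.9601 10.1768 0.0000 0.0000 0.0000
k=3: j=0 S=100.4275 intr=23.8925 cont=20.9288 V=23.8925[EX]; j=1 S=129.7321 intr=0.0000 cont=4.3396 V=4.3396[hold]; j=2 S=167.5877 intr=0.0000 cont=0.0000 V=0.0000[hold]; j=3 S=216.4896 intr=0.0000 cont=0.0000 V=0.0000[hold]  S*(3)=100.4275
k=2: j=0 S=114.1432 intr=10.1768 cont=12.5739 V=12.5739[hold]; j=1 S=147.4500 intr=0.0000 cont=1.8505 V=1.8505[hold]; j=2 S=190.4757 intr=0.0000 cont=0.0000 V=0.0000[hold]  S*(2)=-
k=1: j=0 S=129.7321 intr=0.0000 cont=6.3791 V=6.3791[hold]; j=1 S=167.5877 intr=0.0000 cont=0.7891 V=0.7891[hold]  S*(1)=-
k=0: j=0 S=147.4500 intr=0.0000 cont=3.1540 V=3.1540[hold]  S*(0)=-

price = 3.1540
boundary = - - - 100.4275
tree:
3.1540
6.3791 0.7891
12.5739 1.8505 0.0000
23.8925 4.3396 0.0000 0.0000
35.9601 10.1768 0.0000 0.0000 0.0000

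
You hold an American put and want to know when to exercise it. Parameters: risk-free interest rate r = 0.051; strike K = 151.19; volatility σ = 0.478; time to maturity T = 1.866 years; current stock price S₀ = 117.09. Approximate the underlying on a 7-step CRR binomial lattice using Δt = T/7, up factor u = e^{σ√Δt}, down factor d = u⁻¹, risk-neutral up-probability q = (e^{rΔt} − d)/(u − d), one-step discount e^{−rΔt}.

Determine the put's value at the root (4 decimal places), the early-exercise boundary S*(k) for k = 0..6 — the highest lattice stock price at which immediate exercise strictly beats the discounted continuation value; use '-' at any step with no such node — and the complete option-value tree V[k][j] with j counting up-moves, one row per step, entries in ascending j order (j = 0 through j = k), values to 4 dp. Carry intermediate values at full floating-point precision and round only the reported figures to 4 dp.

Δt=0.26657, u=1.27992, d=0.78130, q=0.46606, disc=e^(-rΔt)=0.98650
k=7 terminal: V=max(K-S,0) → 130.3810 117.1011 95.3461 59.7074 1.3247 0.0000 0.0000 0.0000
k=6: j=0 S=26.6337 intr=124.5563 cont=122.5147 V=124.5563[EX]; j=1 S=43.6309 intr=107.5591 cont=105.5175 V=107.5591[EX]; j=2 S=71.4755 intr=79.7145 cont=77.6730 V=79.7145[EX]; j=3 S=117.0900 intr=34.1000 cont=32.0585 V=34.1000[EX]; j=4 S=191.8149 intr=0.0000 cont=0.6978 V=0.6978[hold]; j=5 S=314.2281 intr=0.0000 cont=0.0000 V=0.0000[hold]; j=6 S=514.7633 intr=0.0000 cont=0.0000 V=0.0000[hold]  S*(6)=117.0900
k=5: j=0 S=34.0889 intr=117.1011 cont=115.0595 V=117.1011[EX]; j=1 S=55.8439 intr=95.3461 cont=93.3045 V=95.3461[EX]; j=2 S=91.4826 intr=59.7074 cont=57.6659 V=59.7074[EX]; j=3 S=149.8653 intr=1.3247 cont=18.2821 V=18.2821[hold]; j=4 S=245.5069 intr=0.0000 cont=0.3675 V=0.3675[hold]; j=5 S=402.1854 intr=0.0000 cont=0.0000 V=0.0000[hold]  S*(5)=91.4826
k=4: j=0 S=43.6309 intr=107.5591 cont=105.5175 V=107.5591[EX]; j=1 S=71.4755 intr=79.7145 cont=77.6730 V=79.7145[EX]; j=2 S=117.0900 intr=34.1000 cont=39.8550 V=39.8550[hold]; j=3 S=191.8149 intr=0.0000 cont=9.7986 V=9.7986[hold]; j=4 S=314.2281 intr=0.0000 cont=0.1936 V=0.1936[hold]  S*(4)=71.4755
k=3: j=0 S=55.8439 intr=95.3461 cont=93.3045 V=95.3461[EX]; j=1 S=91.4826 intr=59.7074 cont=60.3118 V=60.3118[hold]; j=2 S=149.8653 intr=1.3247 cont=25.4978 V=25.4978[hold]; j=3 S=245.5069 intr=0.0000 cont=5.2502 V=5.2502[hold]  S*(3)=55.8439
k=2: j=0 S=71.4755 intr=79.7145 cont=77.9509 V=79.7145[EX]; j=1 S=117.0900 intr=34.1000 cont=43.4909 V=43.4909[hold]; j=2 S=191.8149 intr=0.0000 cont=15.8442 V=15.8442[hold]  S*(2)=71.4755
k=1: j=0 S=91.4826 intr=59.7074 cont=61.9835 V=61.9835[hold]; j=1 S=149.8653 intr=1.3247 cont=30.1925 V=30.1925[hold]  S*(1)=-
k=0: j=0 S=117.0900 intr=34.1000 cont=46.5300 V=46.5300[hold]  S*(0)=-

price = 46.5300
boundary = - - 71.4755 55.8439 71.4755 91.4826 117.0900
tree:
46.5300
61.9835 30.1925
79.7145 43.4909 15.8442
95.3461 60.3118 25.4978 5.2502
107.5591 79.7145 39.8550 9.7986 0.1936
117.1011 95.3461 59.7074 18.2821 0.3675 0.0000
124.5563 107.5591 79.7145 34.1000 0.6978 0.0000 0.0000
130.3810 117.1011 95.3461 59.7074 1.3247 0.0000 0.0000 0.0000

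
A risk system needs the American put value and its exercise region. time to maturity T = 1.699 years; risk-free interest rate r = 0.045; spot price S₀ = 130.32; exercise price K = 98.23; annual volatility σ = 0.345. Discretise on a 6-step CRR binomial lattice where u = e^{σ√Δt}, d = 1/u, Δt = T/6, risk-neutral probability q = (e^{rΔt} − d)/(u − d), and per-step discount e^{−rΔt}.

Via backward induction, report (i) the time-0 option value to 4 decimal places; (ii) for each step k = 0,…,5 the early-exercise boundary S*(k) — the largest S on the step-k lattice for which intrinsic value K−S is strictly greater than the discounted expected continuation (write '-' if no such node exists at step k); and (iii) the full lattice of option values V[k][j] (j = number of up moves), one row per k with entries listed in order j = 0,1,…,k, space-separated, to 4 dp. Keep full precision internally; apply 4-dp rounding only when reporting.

Δt=0.28317  u=1.20152  d=0.83228  q=0.48896  discount=0.98734
step 6 (expiry): payoffs max(K−S,0) = 54.9160 35.6999 7.9586 0.0000 0.0000 0.0000 0.0000
step 5: (k=5,j=0): S=52.0426, (K−S)⁺=46.1874, hold=44.9437 ⇒ V=46.1874 exercise | (k=5,j=1): S=75.1311, (K−S)⁺=23.0989, hold=21.8552 ⇒ V=23.0989 exercise | (k=5,j=2): S=108.4627, (K−S)⁺=0.0000, hold=4.0157 ⇒ V=4.0157 continue | (k=5,j=3): S=156.5819, (K−S)⁺=0.0000, hold=0.0000 ⇒ V=0.0000 continue | (k=5,j=4): S=226.0490, (K−S)⁺=0.0000, hold=0.0000 ⇒ V=0.0000 continue | (k=5,j=5): S=326.3349, (K−S)⁺=0.0000, hold=0.0000 ⇒ V=0.0000 continue  boundary S*=75.1311
step 4: (k=4,j=0): S=62.5301, (K−S)⁺=35.6999, hold=34.4562 ⇒ V=35.6999 exercise | (k=4,j=1): S=90.2714, (K−S)⁺=7.9586, hold=13.5936 ⇒ V=13.5936 continue | (k=4,j=2): S=130.3200, (K−S)⁺=0.0000, hold=2.0262 ⇒ V=2.0262 continue | (k=4,j=3): S=188.1361, (K−S)⁺=0.0000, hold=0.0000 ⇒ V=0.0000 continue | (k=4,j=4): S=271.6021, (K−S)⁺=0.0000, hold=0.0000 ⇒ V=0.0000 continue  boundary S*=62.5301
step 3: (k=3,j=0): S=75.1311, (K−S)⁺=23.0989, hold=24.5756 ⇒ V=24.5756 continue | (k=3,j=1): S=108.4627, (K−S)⁺=0.0000, hold=7.8370 ⇒ V=7.8370 continue | (k=3,j=2): S=156.5819, (K−S)⁺=0.0000, hold=1.0223 ⇒ V=1.0223 continue | (k=3,j=3): S=226.0490, (K−S)⁺=0.0000, hold=0.0000 ⇒ V=0.0000 continue  boundary S*=-
step 2: (k=2,j=0): S=90.2714, (K−S)⁺=7.9586, hold=16.1835 ⇒ V=16.1835 continue | (k=2,j=1): S=130.3200, (K−S)⁺=0.0000, hold=4.4479 ⇒ V=4.4479 continue | (k=2,j=2): S=188.1361, (K−S)⁺=0.0000, hold=0.5158 ⇒ V=0.5158 continue  boundary S*=-
step 1: (k=1,j=0): S=108.4627, (K−S)⁺=0.0000, hold=10.3130 ⇒ V=10.3130 continue | (k=1,j=1): S=156.5819, (K−S)⁺=0.0000, hold=2.4933 ⇒ V=2.4933 continue  boundary S*=-
step 0: (k=0,j=0): S=130.3200, (K−S)⁺=0.0000, hold=6.4073 ⇒ V=6.4073 continue  boundary S*=-

price = 6.4073
boundary = - - - - 62.5301 75.1311
tree:
6.4073
10.3130 2.4933
16.1835 4.4479 0.5158
24.5756 7.8370 1.0223 0.0000
35.6999 13.5936 2.0262 0.0000 0.0000
46.1874 23.0989 4.0157 0.0000 0.0000 0.0000
54.9160 35.6999 7.9586 0.0000 0.0000 0.0000 0.0000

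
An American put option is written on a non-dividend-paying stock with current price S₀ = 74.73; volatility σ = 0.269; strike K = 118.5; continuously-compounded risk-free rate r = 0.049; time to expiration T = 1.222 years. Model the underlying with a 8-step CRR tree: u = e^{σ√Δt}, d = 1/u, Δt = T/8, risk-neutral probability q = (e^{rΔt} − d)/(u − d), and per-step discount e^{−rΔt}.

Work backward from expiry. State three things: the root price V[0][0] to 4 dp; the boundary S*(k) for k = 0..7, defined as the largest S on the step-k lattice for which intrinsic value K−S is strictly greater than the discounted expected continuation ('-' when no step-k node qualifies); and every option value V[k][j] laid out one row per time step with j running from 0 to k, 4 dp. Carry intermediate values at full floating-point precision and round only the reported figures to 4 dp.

price = 43.7700
boundary = 74.7300 83.0145 74.7300 83.0145 92.2175 83.0145 92.2175 102.4406
tree:
43.7700
51.2278 35.4855
57.9413 43.7700 26.5459
63.9848 51.2278 35.4855 18.3280
69.4252 57.9413 43.7700 26.2825 10.9375
74.3227 63.9848 51.2278 35.4855 17.3371 4.9354
78.7314 69.4252 57.9413 43.7700 26.2825 8.9777 1.1151
82.7001 74.3227 63.9848 51.2278 35.4855 16.0594 2.2900 0.0000
86.2728 78.7314 69.4252 57.9413 43.7700 26.2825 4.7029 0.0000 0.0000

params: Δt=0.15275 u=1.11086 d=0.90020 q=0.50940 e^(-rΔt)=0.99254
t_8 payoffs: 86.2728 78.7314 69.4252 57.9413 43.7700 26.2825 4.7029 0.0000 0.0000
t_7: node(7,0) S=35.7999 payoff=82.7001 vs cont=81.8165 → 82.7001 [stop]  node(7,1) S=44.1773 payoff=74.3227 vs cont=73.4390 → 74.3227 [stop]  node(7,2) S=54.5152 payoff=63.9848 vs cont=63.1012 → 63.9848 [stop]  node(7,3) S=67.2722 payoff=51.2278 vs cont=50.3441 → 51.2278 [stop]  node(7,4) S=83.0145 payoff=35.4855 vs cont=34.6018 → 35.4855 [stop]  node(7,5) S=102.4406 payoff=16.0594 vs cont=15.1757 → 16.0594 [stop]  node(7,6) S=126.4126 payoff=0.0000 vs cont=2.2900 → 2.2900 [wait]  node(7,7) S=155.9942 payoff=0.0000 vs cont=0.0000 → 0.0000 [wait]  ⇒ S*(7)=102.4406
t_6: node(6,0) S=39.7686 payoff=78.7314 vs cont=77.8478 → 78.7314 [stop]  node(6,1) S=49.0748 payoff=69.4252 vs cont=68.5416 → 69.4252 [stop]  node(6,2) S=60.5587 payoff=57.9413 vs cont=57.0576 → 57.9413 [stop]  node(6,3) S=74.7300 payoff=43.7700 vs cont=42.8864 → 43.7700 [stop]  node(6,4) S=92.2175 payoff=26.2825 vs cont=25.3989 → 26.2825 [stop]  node(6,5) S=113.7971 payoff=4.7029 vs cont=8.9777 → 8.9777 [wait]  node(6,6) S=140.4266 payoff=0.0000 vs cont=1.1151 → 1.1151 [wait]  ⇒ S*(6)=92.2175
t_5: node(5,0) S=44.1773 payoff=74.3227 vs cont=73.4390 → 74.3227 [stop]  node(5,1) S=54.5152 payoff=63.9848 vs cont=63.1012 → 63.9848 [stop]  node(5,2) S=67.2722 payoff=51.2278 vs cont=50.3441 → 51.2278 [stop]  node(5,3) S=83.0145 payoff=35.4855 vs cont=34.6018 → 35.4855 [stop]  node(5,4) S=102.4406 payoff=16.0594 vs cont=17.3371 → 17.3371 [wait]  node(5,5) S=126.4126 payoff=0.0000 vs cont=4.9354 → 4.9354 [wait]  ⇒ S*(5)=83.0145
t_4: node(4,0) S=49.0748 payoff=69.4252 vs cont=68.5416 → 69.4252 [stop]  node(4,1) S=60.5587 payoff=57.9413 vs cont=57.0576 → 57.9413 [stop]  node(4,2) S=74.7300 payoff=43.7700 vs cont=42.8864 → 43.7700 [stop]  node(4,3) S=92.2175 payoff=26.2825 vs cont=26.0450 → 26.2825 [stop]  node(4,4) S=113.7971 payoff=4.7029 vs cont=10.9375 → 10.9375 [wait]  ⇒ S*(4)=92.2175
t_3: node(3,0) S=54.5152 payoff=63.9848 vs cont=63.1012 → 63.9848 [stop]  node(3,1) S=67.2722 payoff=51.2278 vs cont=50.3441 → 51.2278 [stop]  node(3,2) S=83.0145 payoff=35.4855 vs cont=34.6018 → 35.4855 [stop]  node(3,3) S=102.4406 payoff=16.0594 vs cont=18.3280 → 18.3280 [wait]  ⇒ S*(3)=83.0145
t_2: node(2,0) S=60.5587 payoff=57.9413 vs cont=57.0576 → 57.9413 [stop]  node(2,1) S=74.7300 payoff=43.7700 vs cont=42.8864 → 43.7700 [stop]  node(2,2) S=92.2175 payoff=26.2825 vs cont=26.5459 → 26.5459 [wait]  ⇒ S*(2)=74.7300
t_1: node(1,0) S=67.2722 payoff=51.2278 vs cont=50.3441 → 51.2278 [stop]  node(1,1) S=83.0145 payoff=35.4855 vs cont=34.7350 → 35.4855 [stop]  ⇒ S*(1)=83.0145
t_0: node(0,0) S=74.7300 payoff=43.7700 vs cont=42.8864 → 43.7700 [stop]  ⇒ S*(0)=74.7300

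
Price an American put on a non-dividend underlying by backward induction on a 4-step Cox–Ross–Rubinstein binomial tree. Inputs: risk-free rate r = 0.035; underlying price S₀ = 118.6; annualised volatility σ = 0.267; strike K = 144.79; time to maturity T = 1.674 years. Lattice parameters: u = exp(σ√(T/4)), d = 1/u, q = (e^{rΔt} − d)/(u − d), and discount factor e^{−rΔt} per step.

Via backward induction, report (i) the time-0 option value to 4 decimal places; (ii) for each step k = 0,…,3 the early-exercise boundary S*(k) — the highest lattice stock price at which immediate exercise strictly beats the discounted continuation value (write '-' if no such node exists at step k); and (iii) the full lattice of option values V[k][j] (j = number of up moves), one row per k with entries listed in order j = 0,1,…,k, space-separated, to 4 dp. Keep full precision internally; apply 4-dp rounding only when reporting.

price = 30.6774
boundary = - 99.7862 83.9569 99.7862
tree:
30.6774
45.0038 17.2244
60.8331 28.5586 6.3731
74.1514 45.0038 12.9194 0.0000
85.3570 60.8331 26.1900 0.0000 0.0000

params: Δt=0.41850 u=1.18854 d=0.84137 q=0.49943 e^(-rΔt)=0.98546
t_4 payoffs: 85.3570 60.8331 26.1900 0.0000 0.0000
t_3: node(3,0) S=70.6386 payoff=74.1514 vs cont=72.0460 → 74.1514 [stop]  node(3,1) S=99.7862 payoff=45.0038 vs cont=42.8984 → 45.0038 [stop]  node(3,2) S=140.9610 payoff=3.8290 vs cont=12.9194 → 12.9194 [wait]  node(3,3) S=199.1256 payoff=0.0000 vs cont=0.0000 → 0.0000 [wait]  ⇒ S*(3)=99.7862
t_2: node(2,0) S=83.9569 payoff=60.8331 vs cont=58.7278 → 60.8331 [stop]  node(2,1) S=118.6000 payoff=26.1900 vs cont=28.5586 → 28.5586 [wait]  node(2,2) S=167.5379 payoff=0.0000 vs cont=6.3731 → 6.3731 [wait]  ⇒ S*(2)=83.9569
t_1: node(1,0) S=99.7862 payoff=45.0038 vs cont=44.0642 → 45.0038 [stop]  node(1,1) S=140.9610 payoff=3.8290 vs cont=17.2244 → 17.2244 [wait]  ⇒ S*(1)=99.7862
t_0: node(0,0) S=118.6000 payoff=26.1900 vs cont=30.6774 → 30.6774 [wait]  ⇒ S*(0)=-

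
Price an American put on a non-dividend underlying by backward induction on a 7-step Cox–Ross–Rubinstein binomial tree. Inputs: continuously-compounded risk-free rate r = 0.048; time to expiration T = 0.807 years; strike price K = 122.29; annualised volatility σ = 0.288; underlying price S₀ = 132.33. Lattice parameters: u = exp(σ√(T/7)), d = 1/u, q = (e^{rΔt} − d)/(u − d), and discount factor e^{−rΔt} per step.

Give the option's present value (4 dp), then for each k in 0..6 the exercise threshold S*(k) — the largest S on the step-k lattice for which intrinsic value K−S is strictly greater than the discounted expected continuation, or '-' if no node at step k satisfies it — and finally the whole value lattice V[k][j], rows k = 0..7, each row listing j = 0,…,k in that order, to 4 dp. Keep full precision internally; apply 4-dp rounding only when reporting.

price = 7.0911
boundary = - - - - 89.4922 98.6855 108.8233
tree:
7.0911
10.9823 3.3381
16.4912 5.6797 1.0695
23.8274 9.4502 2.0302 0.1355
32.7978 15.2584 3.8359 0.2747 0.0000
41.1347 23.6045 7.2095 0.5568 0.0000 0.0000
48.6949 32.7978 13.4667 1.1286 0.0000 0.0000 0.0000
55.5509 41.1347 23.6045 2.2876 0.0000 0.0000 0.0000 0.0000

Δt=0.11529  u=1.10273  d=0.90684  q=0.50390  discount=0.99448
step 7 (expiry): payoffs max(K−S,0) = 55.5509 41.1347 23.6045 2.2876 0.0000 0.0000 0.0000 0.0000
step 6: (k=6,j=0): S=73.5951, (K−S)⁺=48.6949, hold=48.0201 ⇒ V=48.6949 exercise | (k=6,j=1): S=89.4922, (K−S)⁺=32.7978, hold=32.1229 ⇒ V=32.7978 exercise | (k=6,j=2): S=108.8233, (K−S)⁺=13.4667, hold=12.7919 ⇒ V=13.4667 exercise | (k=6,j=3): S=132.3300, (K−S)⁺=0.0000, hold=1.1286 ⇒ V=1.1286 continue | (k=6,j=4): S=160.9144, (K−S)⁺=0.0000, hold=0.0000 ⇒ V=0.0000 continue | (k=6,j=5): S=195.6732, (K−S)⁺=0.0000, hold=0.0000 ⇒ V=0.0000 continue | (k=6,j=6): S=237.9403, (K−S)⁺=0.0000, hold=0.0000 ⇒ V=0.0000 continue  boundary S*=108.8233
step 5: (k=5,j=0): S=81.1553, (K−S)⁺=41.1347, hold=40.4598 ⇒ V=41.1347 exercise | (k=5,j=1): S=98.6855, (K−S)⁺=23.6045, hold=22.9296 ⇒ V=23.6045 exercise | (k=5,j=2): S=120.0024, (K−S)⁺=2.2876, hold=7.2095 ⇒ V=7.2095 continue | (k=5,j=3): S=145.9240, (K−S)⁺=0.0000, hold=0.5568 ⇒ V=0.5568 continue | (k=5,j=4): S=177.4447, (K−S)⁺=0.0000, hold=0.0000 ⇒ V=0.0000 continue | (k=5,j=5): S=215.7743, (K−S)⁺=0.0000, hold=0.0000 ⇒ V=0.0000 continue  boundary S*=98.6855
step 4: (k=4,j=0): S=89.4922, (K−S)⁺=32.7978, hold=32.1229 ⇒ V=32.7978 exercise | (k=4,j=1): S=108.8233, (K−S)⁺=13.4667, hold=15.2584 ⇒ V=15.2584 continue | (k=4,j=2): S=132.3300, (K−S)⁺=0.0000, hold=3.8359 ⇒ V=3.8359 continue | (k=4,j=3): S=160.9144, (K−S)⁺=0.0000, hold=0.2747 ⇒ V=0.2747 continue | (k=4,j=4): S=195.6732, (K−S)⁺=0.0000, hold=0.0000 ⇒ V=0.0000 continue  boundary S*=89.4922
step 3: (k=3,j=0): S=98.6855, (K−S)⁺=23.6045, hold=23.8274 ⇒ V=23.8274 continue | (k=3,j=1): S=120.0024, (K−S)⁺=2.2876, hold=9.4502 ⇒ V=9.4502 continue | (k=3,j=2): S=145.9240, (K−S)⁺=0.0000, hold=2.0302 ⇒ V=2.0302 continue | (k=3,j=3): S=177.4447, (K−S)⁺=0.0000, hold=0.1355 ⇒ V=0.1355 continue  boundary S*=-
step 2: (k=2,j=0): S=108.8233, (K−S)⁺=13.4667, hold=16.4912 ⇒ V=16.4912 continue | (k=2,j=1): S=132.3300, (K−S)⁺=0.0000, hold=5.6797 ⇒ V=5.6797 continue | (k=2,j=2): S=160.9144, (K−S)⁺=0.0000, hold=1.0695 ⇒ V=1.0695 continue  boundary S*=-
step 1: (k=1,j=0): S=120.0024, (K−S)⁺=2.2876, hold=10.9823 ⇒ V=10.9823 continue | (k=1,j=1): S=145.9240, (K−S)⁺=0.0000, hold=3.3381 ⇒ V=3.3381 continue  boundary S*=-
step 0: (k=0,j=0): S=132.3300, (K−S)⁺=0.0000, hold=7.0911 ⇒ V=7.0911 continue  boundary S*=-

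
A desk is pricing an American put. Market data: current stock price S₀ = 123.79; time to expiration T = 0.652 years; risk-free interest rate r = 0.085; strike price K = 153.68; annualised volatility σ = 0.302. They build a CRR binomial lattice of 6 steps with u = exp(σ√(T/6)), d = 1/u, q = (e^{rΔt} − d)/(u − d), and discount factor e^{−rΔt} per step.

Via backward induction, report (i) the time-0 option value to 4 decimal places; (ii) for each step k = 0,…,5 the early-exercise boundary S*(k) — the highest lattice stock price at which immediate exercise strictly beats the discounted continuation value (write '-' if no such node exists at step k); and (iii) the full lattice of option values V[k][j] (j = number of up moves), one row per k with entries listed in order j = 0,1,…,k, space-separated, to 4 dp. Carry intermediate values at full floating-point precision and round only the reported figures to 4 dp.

params: Δt=0.10867 u=1.10468 d=0.90524 q=0.52166 e^(-rΔt)=0.99081
t_6 payoffs: 85.5602 70.5526 52.2387 29.8900 2.6176 0.0000 0.0000
t_5: node(5,0) S=75.2504 payoff=78.4296 vs cont=77.0167 → 78.4296 [stop]  node(5,1) S=91.8289 payoff=61.8511 vs cont=60.4381 → 61.8511 [stop]  node(5,2) S=112.0599 payoff=41.6201 vs cont=40.2072 → 41.6201 [stop]  node(5,3) S=136.7480 payoff=16.9320 vs cont=15.5191 → 16.9320 [stop]  node(5,4) S=166.8752 payoff=0.0000 vs cont=1.2406 → 1.2406 [wait]  node(5,5) S=203.6397 payoff=0.0000 vs cont=0.0000 → 0.0000 [wait]  ⇒ S*(5)=136.7480
t_4: node(4,0) S=83.1274 payoff=70.5526 vs cont=69.1397 → 70.5526 [stop]  node(4,1) S=101.4413 payoff=52.2387 vs cont=50.8258 → 52.2387 [stop]  node(4,2) S=123.7900 payoff=29.8900 vs cont=28.4770 → 29.8900 [stop]  node(4,3) S=151.0624 payoff=2.6176 vs cont=8.6660 → 8.6660 [wait]  node(4,4) S=184.3432 payoff=0.0000 vs cont=0.5880 → 0.5880 [wait]  ⇒ S*(4)=123.7900
t_3: node(3,0) S=91.8289 payoff=61.8511 vs cont=60.4381 → 61.8511 [stop]  node(3,1) S=112.0599 payoff=41.6201 vs cont=40.2072 → 41.6201 [stop]  node(3,2) S=136.7480 payoff=16.9320 vs cont=18.6452 → 18.6452 [wait]  node(3,3) S=166.8752 payoff=0.0000 vs cont=4.4111 → 4.4111 [wait]  ⇒ S*(3)=112.0599
t_2: node(2,0) S=101.4413 payoff=52.2387 vs cont=50.8258 → 52.2387 [stop]  node(2,1) S=123.7900 payoff=29.8900 vs cont=29.3626 → 29.8900 [stop]  node(2,2) S=151.0624 payoff=2.6176 vs cont=11.1167 → 11.1167 [wait]  ⇒ S*(2)=123.7900
t_1: node(1,0) S=112.0599 payoff=41.6201 vs cont=40.2072 → 41.6201 [stop]  node(1,1) S=136.7480 payoff=16.9320 vs cont=19.9119 → 19.9119 [wait]  ⇒ S*(1)=112.0599
t_0: node(0,0) S=123.7900 payoff=29.8900 vs cont=30.0173 → 30.0173 [wait]  ⇒ S*(0)=-

price = 30.0173
boundary = - 112.0599 123.7900 112.0599 123.7900 136.7480
tree:
30.0173
41.6201 19.9119
52.2387 29.8900 11.1167
61.8511 41.6201 18.6452 4.4111
70.5526 52.2387 29.8900 8.6660 0.5880
78.4296 61.8511 41.6201 16.9320 1.2406 0.0000
85.5602 70.5526 52.2387 29.8900 2.6176 0.0000 0.0000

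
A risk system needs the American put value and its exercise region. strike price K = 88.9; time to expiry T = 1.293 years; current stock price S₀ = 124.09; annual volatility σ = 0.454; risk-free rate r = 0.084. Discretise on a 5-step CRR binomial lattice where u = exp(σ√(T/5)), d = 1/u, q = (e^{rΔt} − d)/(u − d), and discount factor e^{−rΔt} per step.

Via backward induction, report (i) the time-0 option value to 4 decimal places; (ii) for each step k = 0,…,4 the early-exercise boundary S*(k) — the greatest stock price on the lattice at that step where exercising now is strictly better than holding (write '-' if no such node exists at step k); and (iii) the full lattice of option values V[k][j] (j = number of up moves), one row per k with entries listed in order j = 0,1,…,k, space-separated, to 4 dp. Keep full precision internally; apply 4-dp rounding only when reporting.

Δt=0.25860  u=1.25970  d=0.79384  q=0.48968  discount=0.97851
step 5 (expiry): payoffs max(K−S,0) = 49.7794 26.8219 0.0000 0.0000 0.0000 0.0000
step 4: (k=4,j=0): S=49.2802, (K−S)⁺=39.6198, hold=37.7095 ⇒ V=39.6198 exercise | (k=4,j=1): S=78.1996, (K−S)⁺=10.7004, hold=13.3937 ⇒ V=13.3937 continue | (k=4,j=2): S=124.0900, (K−S)⁺=0.0000, hold=0.0000 ⇒ V=0.0000 continue | (k=4,j=3): S=196.9106, (K−S)⁺=0.0000, hold=0.0000 ⇒ V=0.0000 continue | (k=4,j=4): S=312.4651, (K−S)⁺=0.0000, hold=0.0000 ⇒ V=0.0000 continue  boundary S*=49.2802
step 3: (k=3,j=0): S=62.0781, (K−S)⁺=26.8219, hold=26.2021 ⇒ V=26.8219 exercise | (k=3,j=1): S=98.5078, (K−S)⁺=0.0000, hold=6.6883 ⇒ V=6.6883 continue | (k=3,j=2): S=156.3158, (K−S)⁺=0.0000, hold=0.0000 ⇒ V=0.0000 continue | (k=3,j=3): S=248.0478, (K−S)⁺=0.0000, hold=0.0000 ⇒ V=0.0000 continue  boundary S*=62.0781
step 2: (k=2,j=0): S=78.1996, (K−S)⁺=10.7004, hold=16.5984 ⇒ V=16.5984 continue | (k=2,j=1): S=124.0900, (K−S)⁺=0.0000, hold=3.3398 ⇒ V=3.3398 continue | (k=2,j=2): S=196.9106, (K−S)⁺=0.0000, hold=0.0000 ⇒ V=0.0000 continue  boundary S*=-
step 1: (k=1,j=0): S=98.5078, (K−S)⁺=0.0000, hold=9.8889 ⇒ V=9.8889 continue | (k=1,j=1): S=156.3158, (K−S)⁺=0.0000, hold=1.6678 ⇒ V=1.6678 continue  boundary S*=-
step 0: (k=0,j=0): S=124.0900, (K−S)⁺=0.0000, hold=5.7372 ⇒ V=5.7372 continue  boundary S*=-

price = 5.7372
boundary = - - - 62.0781 49.2802
tree:
5.7372
9.8889 1.6678
16.5984 3.3398 0.0000
26.8219 6.6883 0.0000 0.0000
39.6198 13.3937 0.0000 0.0000 0.0000
49.7794 26.8219 0.0000 0.0000 0.0000 0.0000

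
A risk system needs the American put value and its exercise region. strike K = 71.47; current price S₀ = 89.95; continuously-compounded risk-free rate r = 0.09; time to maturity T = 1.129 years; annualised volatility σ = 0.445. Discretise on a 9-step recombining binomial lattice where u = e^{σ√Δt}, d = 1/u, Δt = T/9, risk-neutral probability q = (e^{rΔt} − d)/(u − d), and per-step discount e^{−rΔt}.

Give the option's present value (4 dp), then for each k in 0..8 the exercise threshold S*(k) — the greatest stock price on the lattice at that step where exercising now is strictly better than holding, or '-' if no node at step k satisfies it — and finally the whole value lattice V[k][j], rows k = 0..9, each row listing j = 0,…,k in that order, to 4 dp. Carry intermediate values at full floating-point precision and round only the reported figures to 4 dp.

price = 5.4074
boundary = - - - - 47.8854 40.9029 47.8854 40.9029 47.8854
tree:
5.4074
8.1676 2.7325
12.0146 4.4538 1.0497
17.1373 7.0954 1.8773 0.2345
23.5846 10.9923 3.3066 0.4711 0.0000
30.5671 16.4508 5.7092 0.9463 0.0000 0.0000
36.5315 23.5846 9.5941 1.9009 0.0000 0.0000 0.0000
41.6261 30.5671 15.5067 3.8187 0.0000 0.0000 0.0000 0.0000
45.9779 36.5315 23.5846 7.6711 0.0000 0.0000 0.0000 0.0000 0.0000
49.6951 41.6261 30.5671 15.4100 0.0000 0.0000 0.0000 0.0000 0.0000 0.0000

params: Δt=0.12544 u=1.17071 d=0.85418 q=0.49655 e^(-rΔt)=0.98877
t_9 payoffs: 49.6951 41.6261 30.5671 15.4100 0.0000 0.0000 0.0000 0.0000 0.0000 0.0000
t_8: node(8,0) S=25.4921 payoff=45.9779 vs cont=45.1755 → 45.9779 [stop]  node(8,1) S=34.9385 payoff=36.5315 vs cont=35.7291 → 36.5315 [stop]  node(8,2) S=47.8854 payoff=23.5846 vs cont=22.7822 → 23.5846 [stop]  node(8,3) S=65.6300 payoff=5.8400 vs cont=7.6711 → 7.6711 [wait]  node(8,4) S=89.9500 payoff=0.0000 vs cont=0.0000 → 0.0000 [wait]  node(8,5) S=123.2821 payoff=0.0000 vs cont=0.0000 → 0.0000 [wait]  node(8,6) S=168.9659 payoff=0.0000 vs cont=0.0000 → 0.0000 [wait]  node(8,7) S=231.5783 payoff=0.0000 vs cont=0.0000 → 0.0000 [wait]  node(8,8) S=317.3926 payoff=0.0000 vs cont=0.0000 → 0.0000 [wait]  ⇒ S*(8)=47.8854
t_7: node(7,0) S=29.8439 payoff=41.6261 vs cont=40.8238 → 41.6261 [stop]  node(7,1) S=40.9029 payoff=30.5671 vs cont=29.7648 → 30.5671 [stop]  node(7,2) S=56.0600 payoff=15.4100 vs cont=15.5067 → 15.5067 [wait]  node(7,3) S=76.8337 payoff=0.0000 vs cont=3.8187 → 3.8187 [wait]  node(7,4) S=105.3054 payoff=0.0000 vs cont=0.0000 → 0.0000 [wait]  node(7,5) S=144.3277 payoff=0.0000 vs cont=0.0000 → 0.0000 [wait]  node(7,6) S=197.8101 payoff=0.0000 vs cont=0.0000 → 0.0000 [wait]  node(7,7) S=271.1112 payoff=0.0000 vs cont=0.0000 → 0.0000 [wait]  ⇒ S*(7)=40.9029
t_6: node(6,0) S=34.9385 payoff=36.5315 vs cont=35.7291 → 36.5315 [stop]  node(6,1) S=47.8854 payoff=23.5846 vs cont=22.8297 → 23.5846 [stop]  node(6,2) S=65.6300 payoff=5.8400 vs cont=9.5941 → 9.5941 [wait]  node(6,3) S=89.9500 payoff=0.0000 vs cont=1.9009 → 1.9009 [wait]  node(6,4) S=123.2821 payoff=0.0000 vs cont=0.0000 → 0.0000 [wait]  node(6,5) S=168.9659 payoff=0.0000 vs cont=0.0000 → 0.0000 [wait]  node(6,6) S=231.5783 payoff=0.0000 vs cont=0.0000 → 0.0000 [wait]  ⇒ S*(6)=47.8854
t_5: node(5,0) S=40.9029 payoff=30.5671 vs cont=29.7648 → 30.5671 [stop]  node(5,1) S=56.0600 payoff=15.4100 vs cont=16.4508 → 16.4508 [wait]  node(5,2) S=76.8337 payoff=0.0000 vs cont=5.7092 → 5.7092 [wait]  node(5,3) S=105.3054 payoff=0.0000 vs cont=0.9463 → 0.9463 [wait]  node(5,4) S=144.3277 payoff=0.0000 vs cont=0.0000 → 0.0000 [wait]  node(5,5) S=197.8101 payoff=0.0000 vs cont=0.0000 → 0.0000 [wait]  ⇒ S*(5)=40.9029
t_4: node(4,0) S=47.8854 payoff=23.5846 vs cont=23.2932 → 23.5846 [stop]  node(4,1) S=65.6300 payoff=5.8400 vs cont=10.9923 → 10.9923 [wait]  node(4,2) S=89.9500 payoff=0.0000 vs cont=3.3066 → 3.3066 [wait]  node(4,3) S=123.2821 payoff=0.0000 vs cont=0.4711 → 0.4711 [wait]  node(4,4) S=168.9659 payoff=0.0000 vs cont=0.0000 → 0.0000 [wait]  ⇒ S*(4)=47.8854
t_3: node(3,0) S=56.0600 payoff=15.4100 vs cont=17.1373 → 17.1373 [wait]  node(3,1) S=76.8337 payoff=0.0000 vs cont=7.0954 → 7.0954 [wait]  node(3,2) S=105.3054 payoff=0.0000 vs cont=1.8773 → 1.8773 [wait]  node(3,3) S=144.3277 payoff=0.0000 vs cont=0.2345 → 0.2345 [wait]  ⇒ S*(3)=-
t_2: node(2,0) S=65.6300 payoff=5.8400 vs cont=12.0146 → 12.0146 [wait]  node(2,1) S=89.9500 payoff=0.0000 vs cont=4.4538 → 4.4538 [wait]  node(2,2) S=123.2821 payoff=0.0000 vs cont=1.0497 → 1.0497 [wait]  ⇒ S*(2)=-
t_1: node(1,0) S=76.8337 payoff=0.0000 vs cont=8.1676 → 8.1676 [wait]  node(1,1) S=105.3054 payoff=0.0000 vs cont=2.7325 → 2.7325 [wait]  ⇒ S*(1)=-
t_0: node(0,0) S=89.9500 payoff=0.0000 vs cont=5.4074 → 5.4074 [wait]  ⇒ S*(0)=-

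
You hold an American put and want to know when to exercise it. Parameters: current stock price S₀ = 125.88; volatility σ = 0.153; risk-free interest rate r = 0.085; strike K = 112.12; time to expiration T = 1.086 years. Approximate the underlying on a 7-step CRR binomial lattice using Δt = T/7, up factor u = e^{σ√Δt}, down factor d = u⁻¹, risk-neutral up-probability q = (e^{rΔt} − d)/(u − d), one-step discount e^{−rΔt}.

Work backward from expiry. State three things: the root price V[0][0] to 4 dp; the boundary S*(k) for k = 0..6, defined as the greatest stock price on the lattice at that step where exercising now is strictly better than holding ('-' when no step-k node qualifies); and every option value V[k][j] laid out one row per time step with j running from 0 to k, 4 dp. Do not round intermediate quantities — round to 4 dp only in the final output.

params: Δt=0.15514 u=1.06212 d=0.94152 q=0.59501 e^(-rΔt)=0.98690
t_7 payoffs: 29.5636 18.9888 7.0594 0.0000 0.0000 0.0000 0.0000 0.0000
t_6: node(6,0) S=87.6845 payoff=24.4355 vs cont=22.9666 → 24.4355 [stop]  node(6,1) S=98.9162 payoff=13.2038 vs cont=11.7349 → 13.2038 [stop]  node(6,2) S=111.5866 payoff=0.5334 vs cont=2.8215 → 2.8215 [wait]  node(6,3) S=125.8800 payoff=0.0000 vs cont=0.0000 → 0.0000 [wait]  node(6,4) S=142.0042 payoff=0.0000 vs cont=0.0000 → 0.0000 [wait]  node(6,5) S=160.1939 payoff=0.0000 vs cont=0.0000 → 0.0000 [wait]  node(6,6) S=180.7134 payoff=0.0000 vs cont=0.0000 → 0.0000 [wait]  ⇒ S*(6)=98.9162
t_5: node(5,0) S=93.1312 payoff=18.9888 vs cont=17.5199 → 18.9888 [stop]  node(5,1) S=105.0606 payoff=7.0594 vs cont=6.9342 → 7.0594 [stop]  node(5,2) S=118.5180 payoff=0.0000 vs cont=1.1277 → 1.1277 [wait]  node(5,3) S=133.6993 payoff=0.0000 vs cont=0.0000 → 0.0000 [wait]  node(5,4) S=150.8251 payoff=0.0000 vs cont=0.0000 → 0.0000 [wait]  node(5,5) S=170.1446 payoff=0.0000 vs cont=0.0000 → 0.0000 [wait]  ⇒ S*(5)=105.0606
t_4: node(4,0) S=98.9162 payoff=13.2038 vs cont=11.7349 → 13.2038 [stop]  node(4,1) S=111.5866 payoff=0.5334 vs cont=3.4838 → 3.4838 [wait]  node(4,2) S=125.8800 payoff=0.0000 vs cont=0.4507 → 0.4507 [wait]  node(4,3) S=142.0042 payoff=0.0000 vs cont=0.0000 → 0.0000 [wait]  node(4,4) S=160.1939 payoff=0.0000 vs cont=0.0000 → 0.0000 [wait]  ⇒ S*(4)=98.9162
t_3: node(3,0) S=105.0606 payoff=7.0594 vs cont=7.3231 → 7.3231 [wait]  node(3,1) S=118.5180 payoff=0.0000 vs cont=1.6571 → 1.6571 [wait]  node(3,2) S=133.6993 payoff=0.0000 vs cont=0.1802 → 0.1802 [wait]  node(3,3) S=150.8251 payoff=0.0000 vs cont=0.0000 → 0.0000 [wait]  ⇒ S*(3)=-
t_2: node(2,0) S=111.5866 payoff=0.5334 vs cont=3.9000 → 3.9000 [wait]  node(2,1) S=125.8800 payoff=0.0000 vs cont=0.7681 → 0.7681 [wait]  node(2,2) S=142.0042 payoff=0.0000 vs cont=0.0720 → 0.0720 [wait]  ⇒ S*(2)=-
t_1: node(1,0) S=118.5180 payoff=0.0000 vs cont=2.0098 → 2.0098 [wait]  node(1,1) S=133.6993 payoff=0.0000 vs cont=0.3493 → 0.3493 [wait]  ⇒ S*(1)=-
t_0: node(0,0) S=125.8800 payoff=0.0000 vs cont=1.0084 → 1.0084 [wait]  ⇒ S*(0)=-

price = 1.0084
boundary = - - - - 98.9162 105.0606 98.9162
tree:
1.0084
2.0098 0.3493
3.9000 0.7681 0.0720
7.3231 1.6571 0.1802 0.0000
13.2038 3.4838 0.4507 0.0000 0.0000
18.9888 7.0594 1.1277 0.0000 0.0000 0.0000
24.4355 13.2038 2.8215 0.0000 0.0000 0.0000 0.0000
29.5636 18.9888 7.0594 0.0000 0.0000 0.0000 0.0000 0.0000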